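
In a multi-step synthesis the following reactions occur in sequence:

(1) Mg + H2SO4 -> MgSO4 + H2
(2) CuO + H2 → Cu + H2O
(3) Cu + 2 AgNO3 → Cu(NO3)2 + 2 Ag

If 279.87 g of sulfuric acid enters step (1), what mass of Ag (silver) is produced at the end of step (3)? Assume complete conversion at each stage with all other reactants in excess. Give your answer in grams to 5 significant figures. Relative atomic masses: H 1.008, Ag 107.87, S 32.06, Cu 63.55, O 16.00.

M(H2SO4) = 2(1.008) + 32.06 + 4(16.00) = 98.076 g/mol.
M(Ag) = 107.87 g/mol.
n(H2SO4) = 279.87 / 98.076 = 2.85360 mol.
Reaction (1): H2SO4→H2 ratio 1:1 ⇒ n(H2) = 2.85360 mol.
Reaction (2): H2→Cu ratio 1:1 ⇒ n(Cu) = 2.85360 mol.
Reaction (3): Cu→Ag ratio 1:2 ⇒ n(Ag) = 5.70721 mol.
Mass of Ag = 5.70721 × 107.87 = 615.636 g.

615.64 g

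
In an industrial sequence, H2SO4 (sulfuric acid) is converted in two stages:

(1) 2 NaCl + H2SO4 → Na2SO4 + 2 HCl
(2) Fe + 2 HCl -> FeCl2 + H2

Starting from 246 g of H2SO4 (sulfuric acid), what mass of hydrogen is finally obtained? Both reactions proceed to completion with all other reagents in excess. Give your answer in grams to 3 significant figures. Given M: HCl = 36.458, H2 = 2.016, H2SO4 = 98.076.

n(H2SO4) = 246.0 / 98.076 = 2.508 mol.
Step 1 gives a 1:2 ratio of H2SO4 to HCl, so n(HCl) = 5.017 mol.
In step 2 the HCl:H2 ratio is 2:1, so n(H2) = 2.508 mol.
Mass of H2 = 2.508 × 2.016 = 5.057 g.

5.06 g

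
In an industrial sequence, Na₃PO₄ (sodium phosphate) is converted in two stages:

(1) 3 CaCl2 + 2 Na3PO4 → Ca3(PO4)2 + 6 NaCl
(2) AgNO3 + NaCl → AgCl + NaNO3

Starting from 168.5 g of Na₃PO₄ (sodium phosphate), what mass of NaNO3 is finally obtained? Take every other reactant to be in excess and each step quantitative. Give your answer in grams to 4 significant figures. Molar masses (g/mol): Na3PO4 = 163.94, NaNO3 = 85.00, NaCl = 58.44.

n(Na3PO4) = 168.50 / 163.94 = 1.0278 mol.
Step 1 gives a 2:6 ratio of Na3PO4 to NaCl, so n(NaCl) = 3.0834 mol.
In step 2 the NaCl:NaNO3 ratio is 1:1, so n(NaNO3) = 3.0834 mol.
Mass of NaNO3 = 3.0834 × 85.00 = 262.09 g.

262.1 g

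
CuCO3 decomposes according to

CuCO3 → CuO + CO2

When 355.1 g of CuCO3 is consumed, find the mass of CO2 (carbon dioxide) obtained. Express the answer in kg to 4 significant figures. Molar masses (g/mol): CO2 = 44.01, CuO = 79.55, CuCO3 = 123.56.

0.1265 kg

n(CuCO3) = 355.10 g / 123.56 g/mol = 2.8739 mol.
From the equation the CuCO3:CO2 mole ratio is 1:1, so n(CO2) = 2.8739 × 1/1 = 2.8739 mol.
Mass of CO2 = 2.8739 mol × 44.01 g/mol = 126.48 g.
Converting to kg: 126.48 g = 0.1265 kg.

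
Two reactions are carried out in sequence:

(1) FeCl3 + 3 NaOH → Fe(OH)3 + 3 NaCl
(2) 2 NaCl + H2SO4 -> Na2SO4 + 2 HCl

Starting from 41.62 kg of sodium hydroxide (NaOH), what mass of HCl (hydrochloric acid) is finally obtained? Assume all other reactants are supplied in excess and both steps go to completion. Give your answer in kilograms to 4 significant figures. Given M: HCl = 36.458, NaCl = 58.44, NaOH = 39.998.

37.94 kg

41.62 kg = 41620 g.
n(NaOH) = 41620 / 39.998 = 1040.6 mol.
Step 1 gives a 3:3 ratio of NaOH to NaCl, so n(NaCl) = 1040.6 mol.
In step 2 the NaCl:HCl ratio is 2:2, so n(HCl) = 1040.6 mol.
Mass of HCl = 1040.6 × 36.458 = 37936 g = 37.94 kg.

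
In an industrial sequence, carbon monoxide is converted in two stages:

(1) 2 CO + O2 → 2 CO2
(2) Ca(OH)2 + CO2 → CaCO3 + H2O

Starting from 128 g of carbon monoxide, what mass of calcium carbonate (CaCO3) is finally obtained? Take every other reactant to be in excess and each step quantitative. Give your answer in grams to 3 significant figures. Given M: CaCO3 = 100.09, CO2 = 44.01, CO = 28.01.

457 g

n(CO) = 128.0 / 28.01 = 4.570 mol.
Step 1 gives a 2:2 ratio of CO to CO2, so n(CO2) = 4.570 mol.
In step 2 the CO2:CaCO3 ratio is 1:1, so n(CaCO3) = 4.570 mol.
Mass of CaCO3 = 4.570 × 100.09 = 457.4 g.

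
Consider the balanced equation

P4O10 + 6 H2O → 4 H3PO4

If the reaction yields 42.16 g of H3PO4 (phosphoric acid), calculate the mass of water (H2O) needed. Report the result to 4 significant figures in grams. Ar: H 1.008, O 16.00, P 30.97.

M(H3PO4) = 3(1.008) + 30.97 + 4(16.00) = 97.994 g/mol.
M(H2O) = 2(1.008) + 16.00 = 18.016 g/mol.
n(H3PO4) = 42.160 g / 97.994 g/mol = 0.43023 mol.
From the equation the H3PO4:H2O mole ratio is 4:6, so n(H2O) = 0.43023 × 6/4 = 0.64535 mol.
Mass of H2O = 0.64535 mol × 18.016 g/mol = 11.627 g.

11.63 g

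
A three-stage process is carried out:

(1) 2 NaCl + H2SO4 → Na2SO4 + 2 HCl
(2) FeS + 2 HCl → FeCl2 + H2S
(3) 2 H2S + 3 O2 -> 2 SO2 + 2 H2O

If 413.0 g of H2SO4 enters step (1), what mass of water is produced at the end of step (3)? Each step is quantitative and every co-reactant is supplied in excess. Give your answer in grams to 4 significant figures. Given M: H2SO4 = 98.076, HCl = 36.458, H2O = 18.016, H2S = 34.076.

75.87 g

n(H2SO4) = 413.0 / 98.076 = 4.2110 mol.
Reaction (1): H2SO4→HCl ratio 1:2 ⇒ n(HCl) = 8.4220 mol.
Reaction (2): HCl→H2S ratio 2:1 ⇒ n(H2S) = 4.2110 mol.
Reaction (3): H2S→H2O ratio 2:2 ⇒ n(H2O) = 4.2110 mol.
Mass of H2O = 4.2110 × 18.016 = 75.866 g.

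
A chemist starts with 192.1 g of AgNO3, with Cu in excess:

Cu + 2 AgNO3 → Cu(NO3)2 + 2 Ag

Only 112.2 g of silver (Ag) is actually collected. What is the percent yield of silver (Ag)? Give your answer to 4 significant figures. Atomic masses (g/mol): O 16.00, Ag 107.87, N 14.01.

M(AgNO3) = 107.87 + 14.01 + 3(16.00) = 169.88 g/mol.
M(Ag) = 107.87 g/mol.
n(AgNO3) = 192.10 g / 169.88 g/mol = 1.1308 mol.
From the equation the AgNO3:Ag mole ratio is 2:2, so n(Ag) = 1.1308 × 2/2 = 1.1308 mol.
Mass of Ag = 1.1308 mol × 107.87 g/mol = 121.98 g.
This is the theoretical yield. Percent yield = 112.2 g / 121.98 g × 100% = 91.983%.

91.98 %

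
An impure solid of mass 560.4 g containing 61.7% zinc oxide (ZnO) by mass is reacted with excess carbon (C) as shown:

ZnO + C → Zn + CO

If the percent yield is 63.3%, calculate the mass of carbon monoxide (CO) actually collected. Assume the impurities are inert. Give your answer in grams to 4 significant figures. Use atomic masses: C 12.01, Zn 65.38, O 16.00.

Pure ZnO available = 560.4 g × 0.617 = 345.77 g.
M(ZnO) = 65.38 + 16.00 = 81.38 g/mol.
M(CO) = 12.01 + 16.00 = 28.01 g/mol.
n(ZnO) = 345.77 g / 81.38 g/mol = 4.2488 mol.
From the equation the ZnO:CO mole ratio is 1:1, so n(CO) = 4.2488 × 1/1 = 4.2488 mol.
Mass of CO = 4.2488 mol × 28.01 g/mol = 119.01 g.
Actual mass collected = 119.01 g × 0.633 = 75.333 g.

75.33 g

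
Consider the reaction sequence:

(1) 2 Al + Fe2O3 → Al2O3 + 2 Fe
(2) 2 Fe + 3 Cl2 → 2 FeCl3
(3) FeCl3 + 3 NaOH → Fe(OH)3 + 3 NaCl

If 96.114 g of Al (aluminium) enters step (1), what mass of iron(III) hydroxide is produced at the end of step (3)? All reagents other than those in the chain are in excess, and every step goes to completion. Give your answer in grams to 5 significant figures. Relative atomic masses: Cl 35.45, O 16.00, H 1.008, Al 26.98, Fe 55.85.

380.73 g

M(Al) = 26.98 g/mol.
M(Fe(OH)3) = 55.85 + 3(16.00) + 3(1.008) = 106.874 g/mol.
n(Al) = 96.114 / 26.98 = 3.56242 mol.
Reaction (1): Al→Fe ratio 2:2 ⇒ n(Fe) = 3.56242 mol.
Reaction (2): Fe→FeCl3 ratio 2:2 ⇒ n(FeCl3) = 3.56242 mol.
Reaction (3): FeCl3→Fe(OH)3 ratio 1:1 ⇒ n(Fe(OH)3) = 3.56242 mol.
Mass of Fe(OH)3 = 3.56242 × 106.874 = 380.730 g.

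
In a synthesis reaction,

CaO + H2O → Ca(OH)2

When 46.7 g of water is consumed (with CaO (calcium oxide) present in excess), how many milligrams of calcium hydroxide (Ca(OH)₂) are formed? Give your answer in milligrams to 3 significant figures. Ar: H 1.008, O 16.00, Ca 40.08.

M(H2O) = 2(1.008) + 16.00 = 18.016 g/mol.
M(Ca(OH)2) = 40.08 + 2(16.00) + 2(1.008) = 74.096 g/mol.
n(H2O) = 46.70 g / 18.016 g/mol = 2.592 mol.
From the equation the H2O:Ca(OH)2 mole ratio is 1:1, so n(Ca(OH)2) = 2.592 × 1/1 = 2.592 mol.
Mass of Ca(OH)2 = 2.592 mol × 74.096 g/mol = 192.1 g.
Converting to mg: 192.1 g = 192000 mg.

192000 mg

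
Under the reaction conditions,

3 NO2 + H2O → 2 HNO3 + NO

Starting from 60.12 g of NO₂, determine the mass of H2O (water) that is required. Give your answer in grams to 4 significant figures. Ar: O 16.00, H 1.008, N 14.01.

7.847 g

M(NO2) = 14.01 + 2(16.00) = 46.01 g/mol.
M(H2O) = 2(1.008) + 16.00 = 18.016 g/mol.
n(NO2) = 60.120 g / 46.01 g/mol = 1.3067 mol.
From the equation the NO2:H2O mole ratio is 3:1, so n(H2O) = 1.3067 × 1/3 = 0.43556 mol.
Mass of H2O = 0.43556 mol × 18.016 g/mol = 7.8470 g.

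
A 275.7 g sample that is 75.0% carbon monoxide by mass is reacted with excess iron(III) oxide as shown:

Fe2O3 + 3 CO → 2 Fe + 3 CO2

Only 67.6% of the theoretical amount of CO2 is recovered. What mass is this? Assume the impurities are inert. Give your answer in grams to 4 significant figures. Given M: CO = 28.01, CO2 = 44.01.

219.6 g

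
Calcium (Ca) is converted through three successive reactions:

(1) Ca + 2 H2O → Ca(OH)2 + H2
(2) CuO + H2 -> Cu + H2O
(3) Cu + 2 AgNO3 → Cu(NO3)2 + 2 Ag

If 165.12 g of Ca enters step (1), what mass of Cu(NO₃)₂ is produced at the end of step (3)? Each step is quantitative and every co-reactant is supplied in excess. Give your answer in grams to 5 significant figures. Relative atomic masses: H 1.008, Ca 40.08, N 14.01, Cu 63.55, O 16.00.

772.74 g

M(Ca) = 40.08 g/mol.
M(Cu(NO3)2) = 63.55 + 2(14.01) + 6(16.00) = 187.57 g/mol.
n(Ca) = 165.12 / 40.08 = 4.11976 mol.
Reaction (1): Ca→H2 ratio 1:1 ⇒ n(H2) = 4.11976 mol.
Reaction (2): H2→Cu ratio 1:1 ⇒ n(Cu) = 4.11976 mol.
Reaction (3): Cu→Cu(NO3)2 ratio 1:1 ⇒ n(Cu(NO3)2) = 4.11976 mol.
Mass of Cu(NO3)2 = 4.11976 × 187.57 = 772.743 g.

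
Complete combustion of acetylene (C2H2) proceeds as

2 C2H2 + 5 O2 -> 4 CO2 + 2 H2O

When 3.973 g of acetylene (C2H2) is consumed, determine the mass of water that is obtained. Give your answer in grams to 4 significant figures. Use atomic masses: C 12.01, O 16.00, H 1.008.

M(C2H2) = 2(12.01) + 2(1.008) = 26.036 g/mol.
M(H2O) = 2(1.008) + 16.00 = 18.016 g/mol.
n(C2H2) = 3.9730 g / 26.036 g/mol = 0.15260 mol.
From the equation the C2H2:H2O mole ratio is 2:2, so n(H2O) = 0.15260 × 2/2 = 0.15260 mol.
Mass of H2O = 0.15260 mol × 18.016 g/mol = 2.7492 g.

2.749 g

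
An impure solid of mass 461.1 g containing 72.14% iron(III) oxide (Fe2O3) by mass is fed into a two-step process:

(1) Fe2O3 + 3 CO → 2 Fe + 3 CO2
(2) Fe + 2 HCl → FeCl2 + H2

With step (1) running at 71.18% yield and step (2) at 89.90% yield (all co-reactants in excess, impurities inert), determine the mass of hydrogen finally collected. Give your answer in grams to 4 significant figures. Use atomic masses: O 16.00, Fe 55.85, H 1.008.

Pure Fe2O3 = 461.1 × 0.7214 = 332.64 g.
M(Fe2O3) = 2(55.85) + 3(16.00) = 159.70 g/mol.
M(H2) = 2(1.008) = 2.016 g/mol.
n(Fe2O3) = 332.64 / 159.70 = 2.0829 mol.
Step 1 (Fe2O3:Fe = 1:2): theoretical n(Fe) = 4.1658 mol; at 71.18% yield, n(Fe) = 2.9652 mol.
Step 2 (Fe:H2 = 1:1): theoretical n(H2) = 2.9652 mol, so theoretical mass = 2.9652 × 2.016 = 5.9778 g.
At 89.90% yield, actual mass of H2 = 5.9778 × 0.8990 = 5.3741 g.

5.374 g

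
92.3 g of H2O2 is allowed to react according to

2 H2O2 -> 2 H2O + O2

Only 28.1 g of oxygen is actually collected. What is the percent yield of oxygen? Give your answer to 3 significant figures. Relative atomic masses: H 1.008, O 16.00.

M(H2O2) = 2(1.008) + 2(16.00) = 34.016 g/mol.
M(O2) = 2(16.00) = 32.00 g/mol.
n(H2O2) = 92.30 g / 34.016 g/mol = 2.713 mol.
From the equation the H2O2:O2 mole ratio is 2:1, so n(O2) = 2.713 × 1/2 = 1.357 mol.
Mass of O2 = 1.357 mol × 32.00 g/mol = 43.41 g.
This is the theoretical yield. Percent yield = 28.1 g / 43.41 g × 100% = 64.72%.

64.7 %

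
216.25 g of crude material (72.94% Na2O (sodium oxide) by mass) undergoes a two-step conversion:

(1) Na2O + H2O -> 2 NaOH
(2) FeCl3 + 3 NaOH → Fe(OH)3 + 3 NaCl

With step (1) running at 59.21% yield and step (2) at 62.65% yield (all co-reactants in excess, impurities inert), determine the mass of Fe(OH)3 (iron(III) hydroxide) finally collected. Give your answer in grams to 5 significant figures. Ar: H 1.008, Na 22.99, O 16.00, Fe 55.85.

Pure Na2O = 216.25 × 0.7294 = 157.733 g.
M(Na2O) = 2(22.99) + 16.00 = 61.98 g/mol.
M(Fe(OH)3) = 55.85 + 3(16.00) + 3(1.008) = 106.874 g/mol.
n(Na2O) = 157.733 / 61.98 = 2.54490 mol.
Step 1 (Na2O:NaOH = 1:2): theoretical n(NaOH) = 5.08980 mol; at 59.21% yield, n(NaOH) = 3.01367 mol.
Step 2 (NaOH:Fe(OH)3 = 3:1): theoretical n(Fe(OH)3) = 1.00456 mol, so theoretical mass = 1.00456 × 106.874 = 107.361 g.
At 62.65% yield, actual mass of Fe(OH)3 = 107.361 × 0.6265 = 67.2616 g.

67.262 g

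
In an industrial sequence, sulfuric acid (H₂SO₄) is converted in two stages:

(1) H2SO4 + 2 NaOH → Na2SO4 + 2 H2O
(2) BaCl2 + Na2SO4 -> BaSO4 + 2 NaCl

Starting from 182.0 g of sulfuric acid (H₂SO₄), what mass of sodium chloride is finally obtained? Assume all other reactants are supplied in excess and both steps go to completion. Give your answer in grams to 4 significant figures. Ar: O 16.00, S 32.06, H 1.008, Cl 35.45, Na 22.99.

216.9 g

M(H2SO4) = 2(1.008) + 32.06 + 4(16.00) = 98.076 g/mol.
M(NaCl) = 22.99 + 35.45 = 58.44 g/mol.
n(H2SO4) = 182.00 / 98.076 = 1.8557 mol.
Step 1 gives a 1:1 ratio of H2SO4 to Na2SO4, so n(Na2SO4) = 1.8557 mol.
In step 2 the Na2SO4:NaCl ratio is 1:2, so n(NaCl) = 3.7114 mol.
Mass of NaCl = 3.7114 × 58.44 = 216.89 g.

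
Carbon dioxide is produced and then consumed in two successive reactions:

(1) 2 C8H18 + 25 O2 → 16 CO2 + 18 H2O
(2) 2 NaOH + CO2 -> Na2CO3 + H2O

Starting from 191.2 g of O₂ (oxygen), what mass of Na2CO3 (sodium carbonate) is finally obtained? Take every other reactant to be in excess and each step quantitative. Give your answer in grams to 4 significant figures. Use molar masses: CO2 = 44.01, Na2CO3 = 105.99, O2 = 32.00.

405.3 g

n(O2) = 191.20 / 32.00 = 5.9750 mol.
Step 1 gives a 25:16 ratio of O2 to CO2, so n(CO2) = 3.8240 mol.
In step 2 the CO2:Na2CO3 ratio is 1:1, so n(Na2CO3) = 3.8240 mol.
Mass of Na2CO3 = 3.8240 × 105.99 = 405.31 g.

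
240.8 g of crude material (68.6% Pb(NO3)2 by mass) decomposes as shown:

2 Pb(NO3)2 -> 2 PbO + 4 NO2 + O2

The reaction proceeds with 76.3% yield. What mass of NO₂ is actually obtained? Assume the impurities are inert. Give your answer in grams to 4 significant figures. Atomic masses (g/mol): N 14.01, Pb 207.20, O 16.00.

Pure Pb(NO3)2 available = 240.8 g × 0.686 = 165.19 g.
M(Pb(NO3)2) = 207.20 + 2(14.01) + 6(16.00) = 331.22 g/mol.
M(NO2) = 14.01 + 2(16.00) = 46.01 g/mol.
n(Pb(NO3)2) = 165.19 g / 331.22 g/mol = 0.49873 mol.
From the equation the Pb(NO3)2:NO2 mole ratio is 2:4, so n(NO2) = 0.49873 × 4/2 = 0.99746 mol.
Mass of NO2 = 0.99746 mol × 46.01 g/mol = 45.893 g.
Actual mass collected = 45.893 g × 0.763 = 35.016 g.

35.02 g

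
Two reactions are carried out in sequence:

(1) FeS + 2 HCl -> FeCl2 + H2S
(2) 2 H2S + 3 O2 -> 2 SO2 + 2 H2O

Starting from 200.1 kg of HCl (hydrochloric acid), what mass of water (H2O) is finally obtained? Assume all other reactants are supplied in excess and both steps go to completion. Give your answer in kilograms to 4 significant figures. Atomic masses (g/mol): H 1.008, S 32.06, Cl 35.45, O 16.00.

49.44 kg

M(HCl) = 1.008 + 35.45 = 36.458 g/mol.
M(H2O) = 2(1.008) + 16.00 = 18.016 g/mol.
200.1 kg = 200100 g.
n(HCl) = 200100 / 36.458 = 5488.5 mol.
Step 1 gives a 2:1 ratio of HCl to H2S, so n(H2S) = 2744.3 mol.
In step 2 the H2S:H2O ratio is 2:2, so n(H2O) = 2744.3 mol.
Mass of H2O = 2744.3 × 18.016 = 49440 g = 49.44 kg.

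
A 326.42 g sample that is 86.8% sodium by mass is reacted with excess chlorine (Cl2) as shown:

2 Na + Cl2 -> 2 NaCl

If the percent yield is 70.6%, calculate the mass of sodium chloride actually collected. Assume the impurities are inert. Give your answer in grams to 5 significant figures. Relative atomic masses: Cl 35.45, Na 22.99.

508.48 g

Pure Na available = 326.42 g × 0.868 = 283.333 g.
M(Na) = 22.99 g/mol.
M(NaCl) = 22.99 + 35.45 = 58.44 g/mol.
n(Na) = 283.333 g / 22.99 g/mol = 12.3242 mol.
From the equation the Na:NaCl mole ratio is 2:2, so n(NaCl) = 12.3242 × 2/2 = 12.3242 mol.
Mass of NaCl = 12.3242 mol × 58.44 g/mol = 720.224 g.
Actual mass collected = 720.224 g × 0.706 = 508.478 g.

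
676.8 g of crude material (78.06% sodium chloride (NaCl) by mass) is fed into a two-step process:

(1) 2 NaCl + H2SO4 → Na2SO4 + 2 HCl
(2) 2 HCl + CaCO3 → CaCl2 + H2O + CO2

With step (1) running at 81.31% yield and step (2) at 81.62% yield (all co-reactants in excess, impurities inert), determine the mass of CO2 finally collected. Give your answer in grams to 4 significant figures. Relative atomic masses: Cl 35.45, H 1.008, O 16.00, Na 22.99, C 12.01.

132.0 g

Pure NaCl = 676.8 × 0.7806 = 528.31 g.
M(NaCl) = 22.99 + 35.45 = 58.44 g/mol.
M(CO2) = 12.01 + 2(16.00) = 44.01 g/mol.
n(NaCl) = 528.31 / 58.44 = 9.0402 mol.
Step 1 (NaCl:HCl = 2:2): theoretical n(HCl) = 9.0402 mol; at 81.31% yield, n(HCl) = 7.3506 mol.
Step 2 (HCl:CO2 = 2:1): theoretical n(CO2) = 3.6753 mol, so theoretical mass = 3.6753 × 44.01 = 161.75 g.
At 81.62% yield, actual mass of CO2 = 161.75 × 0.8162 = 132.02 g.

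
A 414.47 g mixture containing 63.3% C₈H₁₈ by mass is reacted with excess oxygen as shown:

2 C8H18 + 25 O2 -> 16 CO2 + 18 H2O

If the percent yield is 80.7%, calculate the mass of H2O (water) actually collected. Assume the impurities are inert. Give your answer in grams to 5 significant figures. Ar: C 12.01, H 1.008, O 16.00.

300.55 g

Pure C8H18 available = 414.47 g × 0.633 = 262.360 g.
M(C8H18) = 8(12.01) + 18(1.008) = 114.224 g/mol.
M(H2O) = 2(1.008) + 16.00 = 18.016 g/mol.
n(C8H18) = 262.360 g / 114.224 g/mol = 2.29689 mol.
From the equation the C8H18:H2O mole ratio is 2:18, so n(H2O) = 2.29689 × 18/2 = 20.6720 mol.
Mass of H2O = 20.6720 mol × 18.016 g/mol = 372.426 g.
Actual mass collected = 372.426 g × 0.807 = 300.548 g.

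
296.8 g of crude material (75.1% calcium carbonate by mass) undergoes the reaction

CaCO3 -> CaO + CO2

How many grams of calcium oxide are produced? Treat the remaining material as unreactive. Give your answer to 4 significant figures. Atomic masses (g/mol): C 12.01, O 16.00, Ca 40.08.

Mass of pure CaCO3 = 296.8 g × 0.751 = 222.90 g.
M(CaCO3) = 40.08 + 12.01 + 3(16.00) = 100.09 g/mol.
M(CaO) = 40.08 + 16.00 = 56.08 g/mol.
n(CaCO3) = 222.90 g / 100.09 g/mol = 2.2270 mol.
From the equation the CaCO3:CaO mole ratio is 1:1, so n(CaO) = 2.2270 × 1/1 = 2.2270 mol.
Mass of CaO = 2.2270 mol × 56.08 g/mol = 124.89 g.

124.9 g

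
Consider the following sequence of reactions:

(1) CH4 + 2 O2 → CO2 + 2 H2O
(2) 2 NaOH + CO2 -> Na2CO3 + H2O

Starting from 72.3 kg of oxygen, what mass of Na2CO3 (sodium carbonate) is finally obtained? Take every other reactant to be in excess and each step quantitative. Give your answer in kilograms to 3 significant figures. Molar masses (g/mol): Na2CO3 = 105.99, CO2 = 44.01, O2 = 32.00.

72.3 kg = 72300 g.
n(O2) = 72300 / 32.00 = 2259 mol.
Step 1 gives a 2:1 ratio of O2 to CO2, so n(CO2) = 1130 mol.
In step 2 the CO2:Na2CO3 ratio is 1:1, so n(Na2CO3) = 1130 mol.
Mass of Na2CO3 = 1130 × 105.99 = 119700 g = 120 kg.

120 kg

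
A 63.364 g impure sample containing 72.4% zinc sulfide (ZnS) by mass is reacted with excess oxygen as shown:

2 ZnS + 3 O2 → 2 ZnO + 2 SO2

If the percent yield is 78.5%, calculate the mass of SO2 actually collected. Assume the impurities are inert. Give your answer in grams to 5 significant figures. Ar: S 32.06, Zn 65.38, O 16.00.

Pure ZnS available = 63.364 g × 0.724 = 45.8755 g.
M(ZnS) = 65.38 + 32.06 = 97.44 g/mol.
M(SO2) = 32.06 + 2(16.00) = 64.06 g/mol.
n(ZnS) = 45.8755 g / 97.44 g/mol = 0.470808 mol.
From the equation the ZnS:SO2 mole ratio is 2:2, so n(SO2) = 0.470808 × 2/2 = 0.470808 mol.
Mass of SO2 = 0.470808 mol × 64.06 g/mol = 30.1600 g.
Actual mass collected = 30.1600 g × 0.785 = 23.6756 g.

23.676 g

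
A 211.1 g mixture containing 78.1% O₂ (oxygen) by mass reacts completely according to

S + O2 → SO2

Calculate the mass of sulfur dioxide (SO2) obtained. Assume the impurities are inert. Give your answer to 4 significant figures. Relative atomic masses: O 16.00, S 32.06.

Mass of pure O2 = 211.1 g × 0.781 = 164.87 g.
M(O2) = 2(16.00) = 32.00 g/mol.
M(SO2) = 32.06 + 2(16.00) = 64.06 g/mol.
n(O2) = 164.87 g / 32.00 g/mol = 5.1522 mol.
From the equation the O2:SO2 mole ratio is 1:1, so n(SO2) = 5.1522 × 1/1 = 5.1522 mol.
Mass of SO2 = 5.1522 mol × 64.06 g/mol = 330.05 g.

330.0 g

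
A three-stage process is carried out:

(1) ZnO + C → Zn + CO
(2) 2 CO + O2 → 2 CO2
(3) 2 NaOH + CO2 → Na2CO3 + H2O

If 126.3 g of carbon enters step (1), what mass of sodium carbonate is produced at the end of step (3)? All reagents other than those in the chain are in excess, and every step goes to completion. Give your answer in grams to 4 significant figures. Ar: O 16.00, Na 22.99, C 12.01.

M(C) = 12.01 g/mol.
M(Na2CO3) = 2(22.99) + 12.01 + 3(16.00) = 105.99 g/mol.
n(C) = 126.3 / 12.01 = 10.516 mol.
Reaction (1): C→CO ratio 1:1 ⇒ n(CO) = 10.516 mol.
Reaction (2): CO→CO2 ratio 2:2 ⇒ n(CO2) = 10.516 mol.
Reaction (3): CO2→Na2CO3 ratio 1:1 ⇒ n(Na2CO3) = 10.516 mol.
Mass of Na2CO3 = 10.516 × 105.99 = 1114.6 g.

1115 g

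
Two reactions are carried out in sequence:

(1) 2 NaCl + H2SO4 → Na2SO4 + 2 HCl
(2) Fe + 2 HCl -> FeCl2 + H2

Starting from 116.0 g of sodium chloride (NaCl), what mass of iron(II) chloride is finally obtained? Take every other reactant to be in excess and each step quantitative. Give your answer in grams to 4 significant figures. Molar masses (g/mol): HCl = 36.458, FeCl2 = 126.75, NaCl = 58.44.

125.8 g

n(NaCl) = 116.00 / 58.44 = 1.9849 mol.
Step 1 gives a 2:2 ratio of NaCl to HCl, so n(HCl) = 1.9849 mol.
In step 2 the HCl:FeCl2 ratio is 2:1, so n(FeCl2) = 0.99247 mol.
Mass of FeCl2 = 0.99247 × 126.75 = 125.80 g.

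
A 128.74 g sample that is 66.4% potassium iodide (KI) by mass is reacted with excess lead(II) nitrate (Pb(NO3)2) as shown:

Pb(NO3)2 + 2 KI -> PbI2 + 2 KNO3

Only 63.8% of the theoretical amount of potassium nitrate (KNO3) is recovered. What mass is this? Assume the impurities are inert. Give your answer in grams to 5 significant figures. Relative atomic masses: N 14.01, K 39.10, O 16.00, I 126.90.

Pure KI available = 128.74 g × 0.664 = 85.4834 g.
M(KI) = 39.10 + 126.90 = 166.00 g/mol.
M(KNO3) = 39.10 + 14.01 + 3(16.00) = 101.11 g/mol.
n(KI) = 85.4834 g / 166.00 g/mol = 0.514960 mol.
From the equation the KI:KNO3 mole ratio is 2:2, so n(KNO3) = 0.514960 × 2/2 = 0.514960 mol.
Mass of KNO3 = 0.514960 mol × 101.11 g/mol = 52.0676 g.
Actual mass collected = 52.0676 g × 0.638 = 33.2191 g.

33.219 g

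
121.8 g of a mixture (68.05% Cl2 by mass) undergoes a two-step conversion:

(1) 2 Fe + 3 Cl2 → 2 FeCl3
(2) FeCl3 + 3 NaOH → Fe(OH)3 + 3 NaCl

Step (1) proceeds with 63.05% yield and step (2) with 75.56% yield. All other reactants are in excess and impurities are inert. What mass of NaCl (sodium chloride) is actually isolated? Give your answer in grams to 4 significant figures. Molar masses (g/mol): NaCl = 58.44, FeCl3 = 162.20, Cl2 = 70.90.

65.09 g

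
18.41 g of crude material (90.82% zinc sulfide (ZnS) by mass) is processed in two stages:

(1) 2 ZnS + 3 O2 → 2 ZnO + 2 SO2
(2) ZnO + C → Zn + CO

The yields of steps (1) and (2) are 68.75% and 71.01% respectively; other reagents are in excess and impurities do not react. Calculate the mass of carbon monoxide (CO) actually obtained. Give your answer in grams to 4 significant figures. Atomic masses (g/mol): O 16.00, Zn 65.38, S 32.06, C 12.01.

Pure ZnS = 18.41 × 0.9082 = 16.720 g.
M(ZnS) = 65.38 + 32.06 = 97.44 g/mol.
M(CO) = 12.01 + 16.00 = 28.01 g/mol.
n(ZnS) = 16.720 / 97.44 = 0.17159 mol.
Step 1 (ZnS:ZnO = 2:2): theoretical n(ZnO) = 0.17159 mol; at 68.75% yield, n(ZnO) = 0.11797 mol.
Step 2 (ZnO:CO = 1:1): theoretical n(CO) = 0.11797 mol, so theoretical mass = 0.11797 × 28.01 = 3.3043 g.
At 71.01% yield, actual mass of CO = 3.3043 × 0.7101 = 2.3464 g.

2.346 g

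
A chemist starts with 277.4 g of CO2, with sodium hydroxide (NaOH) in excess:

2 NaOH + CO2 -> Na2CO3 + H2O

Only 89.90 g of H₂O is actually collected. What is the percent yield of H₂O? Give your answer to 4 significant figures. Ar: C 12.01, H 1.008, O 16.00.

79.17 %

M(CO2) = 12.01 + 2(16.00) = 44.01 g/mol.
M(H2O) = 2(1.008) + 16.00 = 18.016 g/mol.
n(CO2) = 277.40 g / 44.01 g/mol = 6.3031 mol.
From the equation the CO2:H2O mole ratio is 1:1, so n(H2O) = 6.3031 × 1/1 = 6.3031 mol.
Mass of H2O = 6.3031 mol × 18.016 g/mol = 113.56 g.
This is the theoretical yield. Percent yield = 89.90 g / 113.56 g × 100% = 79.167%.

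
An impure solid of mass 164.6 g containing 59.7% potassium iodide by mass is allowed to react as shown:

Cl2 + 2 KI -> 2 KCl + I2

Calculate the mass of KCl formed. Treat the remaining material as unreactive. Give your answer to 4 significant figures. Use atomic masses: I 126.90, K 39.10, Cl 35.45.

44.13 g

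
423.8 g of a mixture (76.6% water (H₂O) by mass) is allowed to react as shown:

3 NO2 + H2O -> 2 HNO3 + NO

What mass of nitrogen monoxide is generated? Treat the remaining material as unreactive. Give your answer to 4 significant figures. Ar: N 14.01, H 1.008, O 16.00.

Mass of pure H2O = 423.8 g × 0.766 = 324.63 g.
M(H2O) = 2(1.008) + 16.00 = 18.016 g/mol.
M(NO) = 14.01 + 16.00 = 30.01 g/mol.
n(H2O) = 324.63 g / 18.016 g/mol = 18.019 mol.
From the equation the H2O:NO mole ratio is 1:1, so n(NO) = 18.019 × 1/1 = 18.019 mol.
Mass of NO = 18.019 mol × 30.01 g/mol = 540.75 g.

540.8 g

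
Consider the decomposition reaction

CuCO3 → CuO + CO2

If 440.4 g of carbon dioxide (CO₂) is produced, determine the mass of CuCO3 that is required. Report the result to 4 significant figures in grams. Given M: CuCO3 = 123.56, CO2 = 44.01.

n(CO2) = 440.40 g / 44.01 g/mol = 10.007 mol.
From the equation the CO2:CuCO3 mole ratio is 1:1, so n(CuCO3) = 10.007 × 1/1 = 10.007 mol.
Mass of CuCO3 = 10.007 mol × 123.56 g/mol = 1236.4 g.

1236 g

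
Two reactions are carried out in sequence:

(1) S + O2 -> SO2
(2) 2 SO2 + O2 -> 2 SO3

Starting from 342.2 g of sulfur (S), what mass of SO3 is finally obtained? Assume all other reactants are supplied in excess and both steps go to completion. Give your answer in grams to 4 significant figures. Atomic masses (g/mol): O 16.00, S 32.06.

854.5 g

M(S) = 32.06 g/mol.
M(SO3) = 32.06 + 3(16.00) = 80.06 g/mol.
n(S) = 342.20 / 32.06 = 10.674 mol.
Step 1 gives a 1:1 ratio of S to SO2, so n(SO2) = 10.674 mol.
In step 2 the SO2:SO3 ratio is 2:2, so n(SO3) = 10.674 mol.
Mass of SO3 = 10.674 × 80.06 = 854.54 g.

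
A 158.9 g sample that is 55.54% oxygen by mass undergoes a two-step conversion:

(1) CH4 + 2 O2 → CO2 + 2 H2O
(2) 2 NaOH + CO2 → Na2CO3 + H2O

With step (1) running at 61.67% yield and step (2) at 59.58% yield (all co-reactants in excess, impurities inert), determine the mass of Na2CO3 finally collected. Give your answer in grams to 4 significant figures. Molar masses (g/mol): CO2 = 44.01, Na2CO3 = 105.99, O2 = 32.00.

Pure O2 = 158.9 × 0.5554 = 88.253 g.
n(O2) = 88.253 / 32.00 = 2.7579 mol.
Step 1 (O2:CO2 = 2:1): theoretical n(CO2) = 1.3790 mol; at 61.67% yield, n(CO2) = 0.85040 mol.
Step 2 (CO2:Na2CO3 = 1:1): theoretical n(Na2CO3) = 0.85040 mol, so theoretical mass = 0.85040 × 105.99 = 90.134 g.
At 59.58% yield, actual mass of Na2CO3 = 90.134 × 0.5958 = 53.702 g.

53.70 g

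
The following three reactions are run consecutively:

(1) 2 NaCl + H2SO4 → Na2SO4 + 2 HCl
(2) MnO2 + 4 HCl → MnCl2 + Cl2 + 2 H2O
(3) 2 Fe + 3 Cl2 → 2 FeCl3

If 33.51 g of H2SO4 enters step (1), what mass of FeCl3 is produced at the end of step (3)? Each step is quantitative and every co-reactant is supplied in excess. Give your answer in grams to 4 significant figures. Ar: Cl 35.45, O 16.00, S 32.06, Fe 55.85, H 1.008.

M(H2SO4) = 2(1.008) + 32.06 + 4(16.00) = 98.076 g/mol.
M(FeCl3) = 55.85 + 3(35.45) = 162.20 g/mol.
n(H2SO4) = 33.51 / 98.076 = 0.34167 mol.
Reaction (1): H2SO4→HCl ratio 1:2 ⇒ n(HCl) = 0.68335 mol.
Reaction (2): HCl→Cl2 ratio 4:1 ⇒ n(Cl2) = 0.17084 mol.
Reaction (3): Cl2→FeCl3 ratio 3:2 ⇒ n(FeCl3) = 0.11389 mol.
Mass of FeCl3 = 0.11389 × 162.20 = 18.473 g.

18.47 g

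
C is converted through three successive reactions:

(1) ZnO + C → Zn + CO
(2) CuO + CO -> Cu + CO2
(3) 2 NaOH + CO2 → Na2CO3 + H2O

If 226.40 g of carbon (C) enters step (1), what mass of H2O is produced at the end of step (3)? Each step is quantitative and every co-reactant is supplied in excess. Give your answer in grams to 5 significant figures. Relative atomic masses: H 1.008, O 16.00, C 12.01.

339.62 g

M(C) = 12.01 g/mol.
M(H2O) = 2(1.008) + 16.00 = 18.016 g/mol.
n(C) = 226.40 / 12.01 = 18.8510 mol.
Reaction (1): C→CO ratio 1:1 ⇒ n(CO) = 18.8510 mol.
Reaction (2): CO→CO2 ratio 1:1 ⇒ n(CO2) = 18.8510 mol.
Reaction (3): CO2→H2O ratio 1:1 ⇒ n(H2O) = 18.8510 mol.
Mass of H2O = 18.8510 × 18.016 = 339.619 g.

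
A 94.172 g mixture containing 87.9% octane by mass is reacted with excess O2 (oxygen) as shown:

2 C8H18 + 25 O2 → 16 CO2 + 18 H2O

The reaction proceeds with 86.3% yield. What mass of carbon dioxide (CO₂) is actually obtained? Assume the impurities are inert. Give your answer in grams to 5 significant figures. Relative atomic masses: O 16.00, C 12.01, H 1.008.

220.19 g

Pure C8H18 available = 94.172 g × 0.879 = 82.7772 g.
M(C8H18) = 8(12.01) + 18(1.008) = 114.224 g/mol.
M(CO2) = 12.01 + 2(16.00) = 44.01 g/mol.
n(C8H18) = 82.7772 g / 114.224 g/mol = 0.724692 mol.
From the equation the C8H18:CO2 mole ratio is 2:16, so n(CO2) = 0.724692 × 16/2 = 5.79753 mol.
Mass of CO2 = 5.79753 mol × 44.01 g/mol = 255.149 g.
Actual mass collected = 255.149 g × 0.863 = 220.194 g.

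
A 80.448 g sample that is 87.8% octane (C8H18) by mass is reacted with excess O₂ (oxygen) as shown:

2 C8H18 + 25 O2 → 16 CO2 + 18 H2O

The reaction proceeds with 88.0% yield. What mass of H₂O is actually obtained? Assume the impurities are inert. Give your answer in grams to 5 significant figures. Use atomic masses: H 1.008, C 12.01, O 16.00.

88.234 g

Pure C8H18 available = 80.448 g × 0.878 = 70.6333 g.
M(C8H18) = 8(12.01) + 18(1.008) = 114.224 g/mol.
M(H2O) = 2(1.008) + 16.00 = 18.016 g/mol.
n(C8H18) = 70.6333 g / 114.224 g/mol = 0.618376 mol.
From the equation the C8H18:H2O mole ratio is 2:18, so n(H2O) = 0.618376 × 18/2 = 5.56538 mol.
Mass of H2O = 5.56538 mol × 18.016 g/mol = 100.266 g.
Actual mass collected = 100.266 g × 0.880 = 88.2340 g.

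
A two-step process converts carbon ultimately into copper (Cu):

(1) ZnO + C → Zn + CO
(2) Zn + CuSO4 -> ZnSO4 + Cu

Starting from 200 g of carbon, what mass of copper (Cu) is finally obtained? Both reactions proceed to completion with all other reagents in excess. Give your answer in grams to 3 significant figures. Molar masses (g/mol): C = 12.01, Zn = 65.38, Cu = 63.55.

n(C) = 200.0 / 12.01 = 16.65 mol.
Step 1 gives a 1:1 ratio of C to Zn, so n(Zn) = 16.65 mol.
In step 2 the Zn:Cu ratio is 1:1, so n(Cu) = 16.65 mol.
Mass of Cu = 16.65 × 63.55 = 1058 g.

1060 g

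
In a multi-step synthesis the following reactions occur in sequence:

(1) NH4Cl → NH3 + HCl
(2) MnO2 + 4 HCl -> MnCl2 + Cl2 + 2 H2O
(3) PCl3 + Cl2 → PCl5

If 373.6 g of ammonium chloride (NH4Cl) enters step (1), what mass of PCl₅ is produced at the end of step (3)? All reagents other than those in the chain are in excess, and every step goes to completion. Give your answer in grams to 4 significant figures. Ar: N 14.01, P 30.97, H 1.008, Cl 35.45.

M(NH4Cl) = 14.01 + 4(1.008) + 35.45 = 53.492 g/mol.
M(PCl5) = 30.97 + 5(35.45) = 208.22 g/mol.
n(NH4Cl) = 373.6 / 53.492 = 6.9842 mol.
Reaction (1): NH4Cl→HCl ratio 1:1 ⇒ n(HCl) = 6.9842 mol.
Reaction (2): HCl→Cl2 ratio 4:1 ⇒ n(Cl2) = 1.7461 mol.
Reaction (3): Cl2→PCl5 ratio 1:1 ⇒ n(PCl5) = 1.7461 mol.
Mass of PCl5 = 1.7461 × 208.22 = 363.56 g.

363.6 g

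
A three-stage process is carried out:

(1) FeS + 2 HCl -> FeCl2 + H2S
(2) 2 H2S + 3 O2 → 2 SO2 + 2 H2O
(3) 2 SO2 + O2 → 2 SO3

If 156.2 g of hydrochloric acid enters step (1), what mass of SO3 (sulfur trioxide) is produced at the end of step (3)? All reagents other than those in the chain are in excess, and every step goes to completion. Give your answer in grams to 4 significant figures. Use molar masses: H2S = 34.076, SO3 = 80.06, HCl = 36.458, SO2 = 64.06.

n(HCl) = 156.2 / 36.458 = 4.2844 mol.
Reaction (1): HCl→H2S ratio 2:1 ⇒ n(H2S) = 2.1422 mol.
Reaction (2): H2S→SO2 ratio 2:2 ⇒ n(SO2) = 2.1422 mol.
Reaction (3): SO2→SO3 ratio 2:2 ⇒ n(SO3) = 2.1422 mol.
Mass of SO3 = 2.1422 × 80.06 = 171.50 g.

171.5 g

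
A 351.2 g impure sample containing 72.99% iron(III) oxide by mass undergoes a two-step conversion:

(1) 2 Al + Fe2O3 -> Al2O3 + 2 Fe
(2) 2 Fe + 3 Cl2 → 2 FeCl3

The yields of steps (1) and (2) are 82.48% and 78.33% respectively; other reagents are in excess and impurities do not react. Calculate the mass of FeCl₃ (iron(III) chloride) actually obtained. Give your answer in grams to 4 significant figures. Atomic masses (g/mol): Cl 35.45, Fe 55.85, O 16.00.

Pure Fe2O3 = 351.2 × 0.7299 = 256.34 g.
M(Fe2O3) = 2(55.85) + 3(16.00) = 159.70 g/mol.
M(FeCl3) = 55.85 + 3(35.45) = 162.20 g/mol.
n(Fe2O3) = 256.34 / 159.70 = 1.6051 mol.
Step 1 (Fe2O3:Fe = 1:2): theoretical n(Fe) = 3.2103 mol; at 82.48% yield, n(Fe) = 2.6478 mol.
Step 2 (Fe:FeCl3 = 2:2): theoretical n(FeCl3) = 2.6478 mol, so theoretical mass = 2.6478 × 162.20 = 429.48 g.
At 78.33% yield, actual mass of FeCl3 = 429.48 × 0.7833 = 336.41 g.

336.4 g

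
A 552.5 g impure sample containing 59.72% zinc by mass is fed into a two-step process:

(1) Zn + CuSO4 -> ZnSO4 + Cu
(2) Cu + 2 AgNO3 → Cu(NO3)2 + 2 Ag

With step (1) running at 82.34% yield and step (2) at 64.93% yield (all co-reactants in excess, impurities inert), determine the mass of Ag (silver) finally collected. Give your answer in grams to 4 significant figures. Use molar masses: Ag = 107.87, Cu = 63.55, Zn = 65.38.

Pure Zn = 552.5 × 0.5972 = 329.95 g.
n(Zn) = 329.95 / 65.38 = 5.0467 mol.
Step 1 (Zn:Cu = 1:1): theoretical n(Cu) = 5.0467 mol; at 82.34% yield, n(Cu) = 4.1554 mol.
Step 2 (Cu:Ag = 1:2): theoretical n(Ag) = 8.3109 mol, so theoretical mass = 8.3109 × 107.87 = 896.50 g.
At 64.93% yield, actual mass of Ag = 896.50 × 0.6493 = 582.10 g.

582.1 g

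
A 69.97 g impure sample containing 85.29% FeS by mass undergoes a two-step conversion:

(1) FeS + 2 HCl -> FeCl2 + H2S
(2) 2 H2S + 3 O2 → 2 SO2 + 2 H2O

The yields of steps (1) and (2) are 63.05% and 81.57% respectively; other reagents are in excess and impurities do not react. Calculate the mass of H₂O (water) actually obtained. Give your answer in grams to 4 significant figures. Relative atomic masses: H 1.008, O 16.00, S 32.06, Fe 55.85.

6.290 g

Pure FeS = 69.97 × 0.8529 = 59.677 g.
M(FeS) = 55.85 + 32.06 = 87.91 g/mol.
M(H2O) = 2(1.008) + 16.00 = 18.016 g/mol.
n(FeS) = 59.677 / 87.91 = 0.67885 mol.
Step 1 (FeS:H2S = 1:1): theoretical n(H2S) = 0.67885 mol; at 63.05% yield, n(H2S) = 0.42801 mol.
Step 2 (H2S:H2O = 2:2): theoretical n(H2O) = 0.42801 mol, so theoretical mass = 0.42801 × 18.016 = 7.7111 g.
At 81.57% yield, actual mass of H2O = 7.7111 × 0.8157 = 6.2899 g.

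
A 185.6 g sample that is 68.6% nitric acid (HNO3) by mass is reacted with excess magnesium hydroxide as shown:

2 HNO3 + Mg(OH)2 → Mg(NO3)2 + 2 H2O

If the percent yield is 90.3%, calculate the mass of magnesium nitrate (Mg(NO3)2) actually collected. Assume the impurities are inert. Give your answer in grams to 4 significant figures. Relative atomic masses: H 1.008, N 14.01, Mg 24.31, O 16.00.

135.3 g

Pure HNO3 available = 185.6 g × 0.686 = 127.32 g.
M(HNO3) = 1.008 + 14.01 + 3(16.00) = 63.018 g/mol.
M(Mg(NO3)2) = 24.31 + 2(14.01) + 6(16.00) = 148.33 g/mol.
n(HNO3) = 127.32 g / 63.018 g/mol = 2.0204 mol.
From the equation the HNO3:Mg(NO3)2 mole ratio is 2:1, so n(Mg(NO3)2) = 2.0204 × 1/2 = 1.0102 mol.
Mass of Mg(NO3)2 = 1.0102 mol × 148.33 g/mol = 149.84 g.
Actual mass collected = 149.84 g × 0.903 = 135.31 g.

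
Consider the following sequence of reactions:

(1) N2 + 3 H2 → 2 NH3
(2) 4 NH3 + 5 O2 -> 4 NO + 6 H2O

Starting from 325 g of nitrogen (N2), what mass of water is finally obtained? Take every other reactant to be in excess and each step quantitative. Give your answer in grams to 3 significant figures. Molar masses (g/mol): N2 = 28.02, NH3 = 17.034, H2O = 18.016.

n(N2) = 325.0 / 28.02 = 11.60 mol.
Step 1 gives a 1:2 ratio of N2 to NH3, so n(NH3) = 23.20 mol.
In step 2 the NH3:H2O ratio is 4:6, so n(H2O) = 34.80 mol.
Mass of H2O = 34.80 × 18.016 = 626.9 g.

627 g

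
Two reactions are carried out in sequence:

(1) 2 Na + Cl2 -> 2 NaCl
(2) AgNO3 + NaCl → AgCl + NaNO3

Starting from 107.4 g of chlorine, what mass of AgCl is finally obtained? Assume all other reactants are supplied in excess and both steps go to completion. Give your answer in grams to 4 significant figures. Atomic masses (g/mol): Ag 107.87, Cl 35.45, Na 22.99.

434.2 g

M(Cl2) = 2(35.45) = 70.90 g/mol.
M(AgCl) = 107.87 + 35.45 = 143.32 g/mol.
n(Cl2) = 107.40 / 70.90 = 1.5148 mol.
Step 1 gives a 1:2 ratio of Cl2 to NaCl, so n(NaCl) = 3.0296 mol.
In step 2 the NaCl:AgCl ratio is 1:1, so n(AgCl) = 3.0296 mol.
Mass of AgCl = 3.0296 × 143.32 = 434.21 g.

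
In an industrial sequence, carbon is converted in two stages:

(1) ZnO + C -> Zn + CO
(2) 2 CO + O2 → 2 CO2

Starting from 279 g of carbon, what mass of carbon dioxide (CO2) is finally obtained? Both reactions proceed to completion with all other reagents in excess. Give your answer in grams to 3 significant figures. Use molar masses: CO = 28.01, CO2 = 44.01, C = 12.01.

1020 g

n(C) = 279.0 / 12.01 = 23.23 mol.
Step 1 gives a 1:1 ratio of C to CO, so n(CO) = 23.23 mol.
In step 2 the CO:CO2 ratio is 2:2, so n(CO2) = 23.23 mol.
Mass of CO2 = 23.23 × 44.01 = 1022 g.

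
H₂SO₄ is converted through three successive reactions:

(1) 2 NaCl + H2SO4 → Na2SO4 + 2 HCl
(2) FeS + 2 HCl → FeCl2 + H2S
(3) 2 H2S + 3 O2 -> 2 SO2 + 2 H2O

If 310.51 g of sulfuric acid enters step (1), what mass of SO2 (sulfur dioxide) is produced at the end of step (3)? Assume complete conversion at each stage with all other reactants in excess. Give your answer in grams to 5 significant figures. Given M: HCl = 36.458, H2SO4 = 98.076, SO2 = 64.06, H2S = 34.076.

202.81 g

n(H2SO4) = 310.51 / 98.076 = 3.16601 mol.
Reaction (1): H2SO4→HCl ratio 1:2 ⇒ n(HCl) = 6.33203 mol.
Reaction (2): HCl→H2S ratio 2:1 ⇒ n(H2S) = 3.16601 mol.
Reaction (3): H2S→SO2 ratio 2:2 ⇒ n(SO2) = 3.16601 mol.
Mass of SO2 = 3.16601 × 64.06 = 202.815 g.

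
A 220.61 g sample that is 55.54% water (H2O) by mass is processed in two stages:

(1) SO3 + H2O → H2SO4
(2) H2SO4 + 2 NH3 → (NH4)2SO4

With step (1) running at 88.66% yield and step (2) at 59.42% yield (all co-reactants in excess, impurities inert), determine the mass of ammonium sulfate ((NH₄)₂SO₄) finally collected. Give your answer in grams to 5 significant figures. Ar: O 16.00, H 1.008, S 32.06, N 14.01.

473.46 g

Pure H2O = 220.61 × 0.5554 = 122.527 g.
M(H2O) = 2(1.008) + 16.00 = 18.016 g/mol.
M((NH4)2SO4) = 2(14.01) + 8(1.008) + 32.06 + 4(16.00) = 132.144 g/mol.
n(H2O) = 122.527 / 18.016 = 6.80100 mol.
Step 1 (H2O:H2SO4 = 1:1): theoretical n(H2SO4) = 6.80100 mol; at 88.66% yield, n(H2SO4) = 6.02977 mol.
Step 2 (H2SO4:(NH4)2SO4 = 1:1): theoretical n((NH4)2SO4) = 6.02977 mol, so theoretical mass = 6.02977 × 132.144 = 796.797 g.
At 59.42% yield, actual mass of (NH4)2SO4 = 796.797 × 0.5942 = 473.457 g.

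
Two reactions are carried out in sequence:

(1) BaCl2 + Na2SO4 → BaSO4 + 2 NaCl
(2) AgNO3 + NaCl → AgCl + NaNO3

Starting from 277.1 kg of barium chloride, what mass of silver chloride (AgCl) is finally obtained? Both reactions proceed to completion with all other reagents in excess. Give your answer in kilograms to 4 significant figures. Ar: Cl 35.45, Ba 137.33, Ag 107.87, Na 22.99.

381.4 kg

M(BaCl2) = 137.33 + 2(35.45) = 208.23 g/mol.
M(AgCl) = 107.87 + 35.45 = 143.32 g/mol.
277.1 kg = 277100 g.
n(BaCl2) = 277100 / 208.23 = 1330.7 mol.
Step 1 gives a 1:2 ratio of BaCl2 to NaCl, so n(NaCl) = 2661.5 mol.
In step 2 the NaCl:AgCl ratio is 1:1, so n(AgCl) = 2661.5 mol.
Mass of AgCl = 2661.5 × 143.32 = 381440 g = 381.4 kg.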